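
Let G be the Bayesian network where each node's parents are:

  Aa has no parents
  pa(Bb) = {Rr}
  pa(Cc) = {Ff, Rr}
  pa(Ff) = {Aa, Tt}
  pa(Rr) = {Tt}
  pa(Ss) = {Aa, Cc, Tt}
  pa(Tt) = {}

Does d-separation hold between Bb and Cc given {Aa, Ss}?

No

5 paths connect Bb and Cc; each must be blocked for d-separation to hold:
Path 1: Bb ← Rr → Cc
  Rr is a fork and Rr is not conditioned on — no node blocks this path, so it is active.
Path 2: Bb ← Rr ← Tt → Ff ← Aa → Ss ← Cc
  Aa is a fork here and Aa is conditioned on, so the path is blocked at Aa.
Path 3: Bb ← Rr ← Tt → Ff → Cc
  Rr is a chain and Rr is not conditioned on; Tt is a fork and Tt is not conditioned on; Ff is a chain and Ff is not conditioned on — no node blocks this path, so it is active.
Path 4: Bb ← Rr ← Tt → Ss ← Aa → Ff → Cc
  Aa is a fork here and Aa is conditioned on, so the path is blocked at Aa.
Path 5: Bb ← Rr ← Tt → Ss ← Cc
  Rr is a chain and Rr is not conditioned on; Tt is a fork and Tt is not conditioned on; Ss is a collider and Ss is conditioned on, which opens it — no node blocks this path, so it is active.
Because an active path exists, Bb and Cc are not d-separated.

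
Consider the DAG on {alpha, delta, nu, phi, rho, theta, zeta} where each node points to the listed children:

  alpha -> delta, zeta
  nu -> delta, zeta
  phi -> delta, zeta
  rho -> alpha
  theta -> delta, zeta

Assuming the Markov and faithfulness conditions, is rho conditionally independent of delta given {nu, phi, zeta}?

No

There are 4 undirected paths between rho and delta; checking each against the conditioning set {nu, phi, zeta}:
Path 1: rho → alpha → zeta ← phi → delta
  phi is a fork here and phi is conditioned on, so the path is blocked at phi.
Path 2: rho → alpha → zeta ← nu → delta
  nu is a fork here and nu is conditioned on, so the path is blocked at nu.
Path 3: rho → alpha → zeta ← theta → delta
  alpha is a chain and alpha is not conditioned on; zeta is a collider and zeta is conditioned on, which opens it; theta is a fork and theta is not conditioned on — no node blocks this path, so it is active.
Path 4: rho → alpha → delta
  alpha is a chain and alpha is not conditioned on — no node blocks this path, so it is active.
Because an active path exists, rho and delta are not d-separated.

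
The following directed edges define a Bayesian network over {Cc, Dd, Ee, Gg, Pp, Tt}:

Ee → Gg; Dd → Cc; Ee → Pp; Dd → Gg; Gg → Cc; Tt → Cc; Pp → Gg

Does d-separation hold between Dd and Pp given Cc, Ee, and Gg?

No

Enumerating the 4 paths from Dd to Pp and testing each for blocking by {Cc, Ee, Gg}:
  1. Dd → Cc ← Gg ← Pp — Cc:collider[open]; Gg:chain[blocks] ⇒ blocked
  2. Dd → Cc ← Gg ← Ee → Pp — Cc:collider[open]; Gg:chain[blocks]; Ee:fork[blocks] ⇒ blocked
  3. Dd → Gg ← Pp — Gg:collider[open] ⇒ active
  4. Dd → Gg ← Ee → Pp — Gg:collider[open]; Ee:fork[blocks] ⇒ blocked
At least one path is unblocked, so d-separation fails.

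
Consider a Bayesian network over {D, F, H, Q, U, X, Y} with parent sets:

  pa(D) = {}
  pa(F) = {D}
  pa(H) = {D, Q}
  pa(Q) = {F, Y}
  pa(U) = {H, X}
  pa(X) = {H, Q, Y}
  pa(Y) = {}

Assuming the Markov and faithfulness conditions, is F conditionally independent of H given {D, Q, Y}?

We examine all 6 paths between F and H:
  1. F ← D → H — D:fork[blocks] ⇒ blocked
  2. F → Q → X → U ← H — Q:chain[blocks]; X:chain[open]; U:collider[blocks] ⇒ blocked
  3. F → Q → X ← H — Q:chain[blocks]; X:collider[blocks] ⇒ blocked
  4. F → Q → H — Q:chain[blocks] ⇒ blocked
  5. F → Q ← Y → X → U ← H — Q:collider[open]; Y:fork[blocks]; X:chain[open]; U:collider[blocks] ⇒ blocked
  6. F → Q ← Y → X ← H — Q:collider[open]; Y:fork[blocks]; X:collider[blocks] ⇒ blocked
All paths are blocked; F ⊥ H | {D, Q, Y} holds.

Yes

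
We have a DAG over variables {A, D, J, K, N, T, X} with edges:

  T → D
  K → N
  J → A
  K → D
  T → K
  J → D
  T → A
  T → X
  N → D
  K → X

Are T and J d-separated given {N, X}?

6 paths connect T and J; each must be blocked for d-separation to hold:
Path 1: T → D ← J
  D is a collider here and neither D nor any of its descendants is conditioned on, so the collider stays closed — the path is blocked at D.
Path 2: T → X ← K → D ← J
  D is a collider here and neither D nor any of its descendants is conditioned on, so the collider stays closed — the path is blocked at D.
Path 3: T → X ← K → N → D ← J
  N is a chain here and N is conditioned on, so the path is blocked at N.
Path 4: T → K → D ← J
  D is a collider here and neither D nor any of its descendants is conditioned on, so the collider stays closed — the path is blocked at D.
Path 5: T → K → N → D ← J
  N is a chain here and N is conditioned on, so the path is blocked at N.
Path 6: T → A ← J
  A is a collider here and neither A nor any of its descendants is conditioned on, so the collider stays closed — the path is blocked at A.
Every path is blocked, so T and J are d-separated given {N, X}.

Yes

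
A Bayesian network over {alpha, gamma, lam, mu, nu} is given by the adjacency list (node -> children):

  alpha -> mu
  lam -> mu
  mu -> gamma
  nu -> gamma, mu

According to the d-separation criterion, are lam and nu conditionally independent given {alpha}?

2 paths connect lam and nu; each must be blocked for d-separation to hold:
Path 1: lam → mu ← nu
  mu is a collider here and neither mu nor any of its descendants is conditioned on, so the collider stays closed — the path is blocked at mu.
Path 2: lam → mu → gamma ← nu
  gamma is a collider here and neither gamma nor any of its descendants is conditioned on, so the collider stays closed — the path is blocked at gamma.
All paths are blocked; lam ⊥ nu | {alpha} holds.

Yes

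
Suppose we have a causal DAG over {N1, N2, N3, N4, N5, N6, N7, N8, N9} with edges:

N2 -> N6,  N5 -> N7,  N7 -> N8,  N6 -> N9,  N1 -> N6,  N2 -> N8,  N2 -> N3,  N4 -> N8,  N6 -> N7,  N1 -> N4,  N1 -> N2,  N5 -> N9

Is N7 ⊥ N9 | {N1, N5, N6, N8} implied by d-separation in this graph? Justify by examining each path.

There are 6 undirected paths between N7 and N9; checking each against the conditioning set {N1, N5, N6, N8}:
Path 1: N7 ← N6 → N9
  N6 is a fork here and N6 is conditioned on, so the path is blocked at N6.
Path 2: N7 → N8 ← N4 ← N1 → N2 → N6 → N9
  N1 is a fork here and N1 is conditioned on, so the path is blocked at N1.
Path 3: N7 → N8 ← N4 ← N1 → N6 → N9
  N1 is a fork here and N1 is conditioned on, so the path is blocked at N1.
Path 4: N7 → N8 ← N2 ← N1 → N6 → N9
  N1 is a fork here and N1 is conditioned on, so the path is blocked at N1.
Path 5: N7 → N8 ← N2 → N6 → N9
  N6 is a chain here and N6 is conditioned on, so the path is blocked at N6.
Path 6: N7 ← N5 → N9
  N5 is a fork here and N5 is conditioned on, so the path is blocked at N5.
All paths are blocked; N7 ⊥ N9 | {N1, N5, N6, N8} holds.

Yes — N7 and N9 are d-separated given {N1, N5, N6, N8}.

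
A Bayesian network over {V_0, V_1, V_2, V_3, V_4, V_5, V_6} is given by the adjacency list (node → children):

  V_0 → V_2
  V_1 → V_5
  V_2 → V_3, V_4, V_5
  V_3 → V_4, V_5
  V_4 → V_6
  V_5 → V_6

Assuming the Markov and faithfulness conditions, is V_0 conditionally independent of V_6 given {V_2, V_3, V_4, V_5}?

Enumerating the 6 paths from V_0 to V_6 and testing each for blocking by {V_2, V_3, V_4, V_5}:
Path 1: V_0 → V_2 → V_4 → V_6
  V_2 is a chain here and V_2 is conditioned on, so the path is blocked at V_2.
Path 2: V_0 → V_2 → V_4 ← V_3 → V_5 → V_6
  V_2 is a chain here and V_2 is conditioned on, so the path is blocked at V_2.
Path 3: V_0 → V_2 → V_5 → V_6
  V_2 is a chain here and V_2 is conditioned on, so the path is blocked at V_2.
Path 4: V_0 → V_2 → V_5 ← V_3 → V_4 → V_6
  V_2 is a chain here and V_2 is conditioned on, so the path is blocked at V_2.
Path 5: V_0 → V_2 → V_3 → V_4 → V_6
  V_2 is a chain here and V_2 is conditioned on, so the path is blocked at V_2.
Path 6: V_0 → V_2 → V_3 → V_5 → V_6
  V_2 is a chain here and V_2 is conditioned on, so the path is blocked at V_2.
Every path is blocked, so V_0 and V_6 are d-separated given {V_2, V_3, V_4, V_5}.

Yes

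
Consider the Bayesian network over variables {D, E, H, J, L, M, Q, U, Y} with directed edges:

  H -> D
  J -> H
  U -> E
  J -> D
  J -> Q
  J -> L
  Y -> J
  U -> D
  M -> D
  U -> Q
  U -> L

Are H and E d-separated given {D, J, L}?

6 paths connect H and E; each must be blocked for d-separation to hold:
Path 1: H → D ← U → E
  D is a collider and D is conditioned on, which opens it; U is a fork and U is not conditioned on — no node blocks this path, so it is active.
Path 2: H → D ← J → L ← U → E
  J is a fork here and J is conditioned on, so the path is blocked at J.
Path 3: H → D ← J → Q ← U → E
  J is a fork here and J is conditioned on, so the path is blocked at J.
Path 4: H ← J → D ← U → E
  J is a fork here and J is conditioned on, so the path is blocked at J.
Path 5: H ← J → L ← U → E
  J is a fork here and J is conditioned on, so the path is blocked at J.
Path 6: H ← J → Q ← U → E
  J is a fork here and J is conditioned on, so the path is blocked at J.
Since the path H → D ← U → E is active, H and E are not d-separated given {D, J, L}.

No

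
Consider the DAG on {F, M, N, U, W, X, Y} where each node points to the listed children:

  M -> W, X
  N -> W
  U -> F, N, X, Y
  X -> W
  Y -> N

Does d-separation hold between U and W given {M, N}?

We examine all 4 paths between U and W:
Path 1: U → X → W
  X is a chain and X is not conditioned on — no node blocks this path, so it is active.
Path 2: U → X ← M → W
  X is a collider here and neither X nor any of its descendants is conditioned on, so the collider stays closed — the path is blocked at X.
Path 3: U → Y → N → W
  N is a chain here and N is conditioned on, so the path is blocked at N.
Path 4: U → N → W
  N is a chain here and N is conditioned on, so the path is blocked at N.
At least one path is unblocked, so d-separation fails.

No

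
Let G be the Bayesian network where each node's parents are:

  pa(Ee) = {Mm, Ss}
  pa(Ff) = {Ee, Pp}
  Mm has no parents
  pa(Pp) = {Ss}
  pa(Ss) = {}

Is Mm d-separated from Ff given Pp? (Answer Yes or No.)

There are 2 undirected paths between Mm and Ff; checking each against the conditioning set {Pp}:
Path 1: Mm → Ee → Ff
  Ee is a chain and Ee is not conditioned on — no node blocks this path, so it is active.
Path 2: Mm → Ee ← Ss → Pp → Ff
  Ee is a collider here and neither Ee nor any of its descendants is conditioned on, so the collider stays closed — the path is blocked at Ee.
Because an active path exists, Mm and Ff are not d-separated.

No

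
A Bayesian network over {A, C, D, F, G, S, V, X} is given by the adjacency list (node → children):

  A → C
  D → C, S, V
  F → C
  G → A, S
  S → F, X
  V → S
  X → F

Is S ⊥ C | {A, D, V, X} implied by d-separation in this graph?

We examine all 5 paths between S and C:
Path 1: S → F → C
  F is a chain and F is not conditioned on — no node blocks this path, so it is active.
Path 2: S ← D → C
  D is a fork here and D is conditioned on, so the path is blocked at D.
Path 3: S ← V ← D → C
  V is a chain here and V is conditioned on, so the path is blocked at V.
Path 4: S → X → F → C
  X is a chain here and X is conditioned on, so the path is blocked at X.
Path 5: S ← G → A → C
  A is a chain here and A is conditioned on, so the path is blocked at A.
Because an active path exists, S and C are not d-separated.

No — S and C are not d-separated given {A, D, V, X}.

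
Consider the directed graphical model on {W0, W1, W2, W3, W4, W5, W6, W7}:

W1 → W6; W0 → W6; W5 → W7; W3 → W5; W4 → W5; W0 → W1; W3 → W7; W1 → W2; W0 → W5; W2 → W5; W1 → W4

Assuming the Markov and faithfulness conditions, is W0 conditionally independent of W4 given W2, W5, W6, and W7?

Enumerating the 6 paths from W0 to W4 and testing each for blocking by {W2, W5, W6, W7}:
Path 1: W0 → W5 ← W2 ← W1 → W4
  W2 is a chain here and W2 is conditioned on, so the path is blocked at W2.
Path 2: W0 → W5 ← W4
  W5 is a collider and W5 is conditioned on, which opens it — no node blocks this path, so it is active.
Path 3: W0 → W6 ← W1 → W2 → W5 ← W4
  W2 is a chain here and W2 is conditioned on, so the path is blocked at W2.
Path 4: W0 → W6 ← W1 → W4
  W6 is a collider and W6 is conditioned on, which opens it; W1 is a fork and W1 is not conditioned on — no node blocks this path, so it is active.
Path 5: W0 → W1 → W2 → W5 ← W4
  W2 is a chain here and W2 is conditioned on, so the path is blocked at W2.
Path 6: W0 → W1 → W4
  W1 is a chain and W1 is not conditioned on — no node blocks this path, so it is active.
Because an active path exists, W0 and W4 are not d-separated.

No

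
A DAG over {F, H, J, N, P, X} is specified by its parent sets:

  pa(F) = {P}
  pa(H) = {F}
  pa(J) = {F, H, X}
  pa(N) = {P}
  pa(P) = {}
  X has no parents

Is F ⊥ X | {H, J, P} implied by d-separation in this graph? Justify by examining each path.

Enumerating the 2 paths from F to X and testing each for blocking by {H, J, P}:
  1. F → J ← X — J:collider[open] ⇒ active
  2. F → H → J ← X — H:chain[blocks]; J:collider[open] ⇒ blocked
Since the path F → J ← X is active, F and X are not d-separated given {H, J, P}.

No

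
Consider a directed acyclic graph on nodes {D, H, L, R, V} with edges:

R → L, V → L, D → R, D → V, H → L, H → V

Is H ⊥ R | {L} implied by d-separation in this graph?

4 paths connect H and R; each must be blocked for d-separation to hold:
  1. H → V → L ← R — V:chain[open]; L:collider[open] ⇒ active
  2. H → V ← D → R — V:collider[open]; D:fork[open] ⇒ active
  3. H → L ← V ← D → R — L:collider[open]; V:chain[open]; D:fork[open] ⇒ active
  4. H → L ← R — L:collider[open] ⇒ active
Because an active path exists, H and R are not d-separated.

No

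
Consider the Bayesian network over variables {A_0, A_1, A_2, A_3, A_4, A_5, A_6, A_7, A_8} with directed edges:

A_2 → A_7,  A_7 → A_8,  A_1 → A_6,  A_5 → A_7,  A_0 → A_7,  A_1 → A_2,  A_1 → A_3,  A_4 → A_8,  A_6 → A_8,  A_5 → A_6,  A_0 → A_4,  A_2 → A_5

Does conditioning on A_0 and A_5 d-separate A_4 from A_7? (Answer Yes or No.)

Yes

6 paths connect A_4 and A_7; each must be blocked for d-separation to hold:
Path 1: A_4 → A_8 ← A_6 ← A_5 ← A_2 → A_7
  A_8 is a collider here and neither A_8 nor any of its descendants is conditioned on, so the collider stays closed — the path is blocked at A_8.
Path 2: A_4 → A_8 ← A_6 ← A_5 → A_7
  A_8 is a collider here and neither A_8 nor any of its descendants is conditioned on, so the collider stays closed — the path is blocked at A_8.
Path 3: A_4 → A_8 ← A_6 ← A_1 → A_2 → A_5 → A_7
  A_8 is a collider here and neither A_8 nor any of its descendants is conditioned on, so the collider stays closed — the path is blocked at A_8.
Path 4: A_4 → A_8 ← A_6 ← A_1 → A_2 → A_7
  A_8 is a collider here and neither A_8 nor any of its descendants is conditioned on, so the collider stays closed — the path is blocked at A_8.
Path 5: A_4 → A_8 ← A_7
  A_8 is a collider here and neither A_8 nor any of its descendants is conditioned on, so the collider stays closed — the path is blocked at A_8.
Path 6: A_4 ← A_0 → A_7
  A_0 is a fork here and A_0 is conditioned on, so the path is blocked at A_0.
Since every path is blocked, d-separation holds.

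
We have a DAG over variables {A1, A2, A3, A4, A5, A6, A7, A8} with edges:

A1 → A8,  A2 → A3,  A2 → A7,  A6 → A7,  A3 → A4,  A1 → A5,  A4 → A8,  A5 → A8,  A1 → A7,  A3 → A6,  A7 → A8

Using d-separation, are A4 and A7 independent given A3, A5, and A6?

Yes

Enumerating the 5 paths from A4 to A7 and testing each for blocking by {A3, A5, A6}:
  1. A4 → A8 ← A1 → A7 — A8:collider[blocks]; A1:fork[open] ⇒ blocked
  2. A4 → A8 ← A5 ← A1 → A7 — A8:collider[blocks]; A5:chain[blocks]; A1:fork[open] ⇒ blocked
  3. A4 → A8 ← A7 — A8:collider[blocks] ⇒ blocked
  4. A4 ← A3 ← A2 → A7 — A3:chain[blocks]; A2:fork[open] ⇒ blocked
  5. A4 ← A3 → A6 → A7 — A3:fork[blocks]; A6:chain[blocks] ⇒ blocked
Every path is blocked, so A4 and A7 are d-separated given {A3, A5, A6}.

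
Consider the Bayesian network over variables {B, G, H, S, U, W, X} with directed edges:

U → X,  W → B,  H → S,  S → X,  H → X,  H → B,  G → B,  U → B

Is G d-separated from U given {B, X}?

No — G and U are not d-separated given {B, X}.

3 paths connect G and U; each must be blocked for d-separation to hold:
Path 1: G → B ← H → S → X ← U
  B is a collider and B is conditioned on, which opens it; H is a fork and H is not conditioned on; S is a chain and S is not conditioned on; X is a collider and X is conditioned on, which opens it — no node blocks this path, so it is active.
Path 2: G → B ← H → X ← U
  B is a collider and B is conditioned on, which opens it; H is a fork and H is not conditioned on; X is a collider and X is conditioned on, which opens it — no node blocks this path, so it is active.
Path 3: G → B ← U
  B is a collider and B is conditioned on, which opens it — no node blocks this path, so it is active.
Since the path G → B ← H → S → X ← U is active, G and U are not d-separated given {B, X}.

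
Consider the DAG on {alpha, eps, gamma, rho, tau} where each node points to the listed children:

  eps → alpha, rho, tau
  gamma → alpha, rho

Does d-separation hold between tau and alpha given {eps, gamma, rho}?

Yes

Enumerating the 2 paths from tau to alpha and testing each for blocking by {eps, gamma, rho}:
  1. tau ← eps → rho ← gamma → alpha — eps:fork[blocks]; rho:collider[open]; gamma:fork[blocks] ⇒ blocked
  2. tau ← eps → alpha — eps:fork[blocks] ⇒ blocked
Every path is blocked, so tau and alpha are d-separated given {eps, gamma, rho}.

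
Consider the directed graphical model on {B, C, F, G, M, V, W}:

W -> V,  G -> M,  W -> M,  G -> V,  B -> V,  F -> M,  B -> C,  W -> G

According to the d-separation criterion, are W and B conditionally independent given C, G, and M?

Yes

3 paths connect W and B; each must be blocked for d-separation to hold:
  1. W → V ← B — V:collider[blocks] ⇒ blocked
  2. W → M ← G → V ← B — M:collider[open]; G:fork[blocks]; V:collider[blocks] ⇒ blocked
  3. W → G → V ← B — G:chain[blocks]; V:collider[blocks] ⇒ blocked
Every path is blocked, so W and B are d-separated given {C, G, M}.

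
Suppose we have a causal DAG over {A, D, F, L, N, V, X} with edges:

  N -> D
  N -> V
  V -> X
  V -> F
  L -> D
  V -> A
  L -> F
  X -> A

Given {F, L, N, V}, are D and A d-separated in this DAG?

4 paths connect D and A; each must be blocked for d-separation to hold:
Path 1: D ← L → F ← V → A
  L is a fork here and L is conditioned on, so the path is blocked at L.
Path 2: D ← L → F ← V → X → A
  L is a fork here and L is conditioned on, so the path is blocked at L.
Path 3: D ← N → V → A
  N is a fork here and N is conditioned on, so the path is blocked at N.
Path 4: D ← N → V → X → A
  N is a fork here and N is conditioned on, so the path is blocked at N.
Since every path is blocked, d-separation holds.

Yes — D and A are d-separated given {F, L, N, V}.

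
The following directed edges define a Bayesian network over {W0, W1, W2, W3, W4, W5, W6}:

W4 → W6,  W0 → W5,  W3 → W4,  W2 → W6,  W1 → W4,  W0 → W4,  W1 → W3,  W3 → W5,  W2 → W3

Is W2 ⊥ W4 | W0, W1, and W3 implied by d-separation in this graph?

Yes

We examine all 4 paths between W2 and W4:
Path 1: W2 → W6 ← W4
  W6 is a collider here and neither W6 nor any of its descendants is conditioned on, so the collider stays closed — the path is blocked at W6.
Path 2: W2 → W3 ← W1 → W4
  W1 is a fork here and W1 is conditioned on, so the path is blocked at W1.
Path 3: W2 → W3 → W4
  W3 is a chain here and W3 is conditioned on, so the path is blocked at W3.
Path 4: W2 → W3 → W5 ← W0 → W4
  W3 is a chain here and W3 is conditioned on, so the path is blocked at W3.
Since every path is blocked, d-separation holds.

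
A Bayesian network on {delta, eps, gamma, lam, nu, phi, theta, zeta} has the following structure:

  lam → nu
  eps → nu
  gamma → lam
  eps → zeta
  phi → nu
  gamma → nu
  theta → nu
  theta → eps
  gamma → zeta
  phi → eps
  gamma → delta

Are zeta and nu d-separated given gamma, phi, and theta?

No

Enumerating the 5 paths from zeta to nu and testing each for blocking by {gamma, phi, theta}:
Path 1: zeta ← gamma → lam → nu
  gamma is a fork here and gamma is conditioned on, so the path is blocked at gamma.
Path 2: zeta ← gamma → nu
  gamma is a fork here and gamma is conditioned on, so the path is blocked at gamma.
Path 3: zeta ← eps ← theta → nu
  theta is a fork here and theta is conditioned on, so the path is blocked at theta.
Path 4: zeta ← eps ← phi → nu
  phi is a fork here and phi is conditioned on, so the path is blocked at phi.
Path 5: zeta ← eps → nu
  eps is a fork and eps is not conditioned on — no node blocks this path, so it is active.
Since the path zeta ← eps → nu is active, zeta and nu are not d-separated given {gamma, phi, theta}.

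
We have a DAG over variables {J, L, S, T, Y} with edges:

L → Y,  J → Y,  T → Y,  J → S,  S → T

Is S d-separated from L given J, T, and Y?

We examine all 2 paths between S and L:
Path 1: S ← J → Y ← L
  J is a fork here and J is conditioned on, so the path is blocked at J.
Path 2: S → T → Y ← L
  T is a chain here and T is conditioned on, so the path is blocked at T.
Every path is blocked, so S and L are d-separated given {J, T, Y}.

Yes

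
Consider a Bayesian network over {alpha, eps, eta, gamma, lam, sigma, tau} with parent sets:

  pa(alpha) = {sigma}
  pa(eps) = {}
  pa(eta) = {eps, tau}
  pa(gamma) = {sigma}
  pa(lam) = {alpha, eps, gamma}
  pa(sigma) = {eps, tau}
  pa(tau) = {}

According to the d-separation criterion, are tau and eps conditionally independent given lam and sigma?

There are 4 undirected paths between tau and eps; checking each against the conditioning set {lam, sigma}:
  1. tau → sigma ← eps — sigma:collider[open] ⇒ active
  2. tau → sigma → gamma → lam ← eps — sigma:chain[blocks]; gamma:chain[open]; lam:collider[open] ⇒ blocked
  3. tau → sigma → alpha → lam ← eps — sigma:chain[blocks]; alpha:chain[open]; lam:collider[open] ⇒ blocked
  4. tau → eta ← eps — eta:collider[blocks] ⇒ blocked
At least one path is unblocked, so d-separation fails.

No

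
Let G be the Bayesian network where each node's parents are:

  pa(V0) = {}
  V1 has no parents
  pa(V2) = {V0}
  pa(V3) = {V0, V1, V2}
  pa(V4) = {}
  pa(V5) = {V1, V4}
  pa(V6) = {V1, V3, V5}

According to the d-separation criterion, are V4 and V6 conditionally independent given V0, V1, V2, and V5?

3 paths connect V4 and V6; each must be blocked for d-separation to hold:
Path 1: V4 → V5 ← V1 → V3 → V6
  V1 is a fork here and V1 is conditioned on, so the path is blocked at V1.
Path 2: V4 → V5 ← V1 → V6
  V1 is a fork here and V1 is conditioned on, so the path is blocked at V1.
Path 3: V4 → V5 → V6
  V5 is a chain here and V5 is conditioned on, so the path is blocked at V5.
All paths are blocked; V4 ⊥ V6 | {V0, V1, V2, V5} holds.

Yes — V4 and V6 are d-separated given {V0, V1, V2, V5}.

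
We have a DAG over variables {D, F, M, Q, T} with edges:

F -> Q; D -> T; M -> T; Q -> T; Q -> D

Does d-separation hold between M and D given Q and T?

No

There are 2 undirected paths between M and D; checking each against the conditioning set {Q, T}:
Path 1: M → T ← Q → D
  Q is a fork here and Q is conditioned on, so the path is blocked at Q.
Path 2: M → T ← D
  T is a collider and T is conditioned on, which opens it — no node blocks this path, so it is active.
Since the path M → T ← D is active, M and D are not d-separated given {Q, T}.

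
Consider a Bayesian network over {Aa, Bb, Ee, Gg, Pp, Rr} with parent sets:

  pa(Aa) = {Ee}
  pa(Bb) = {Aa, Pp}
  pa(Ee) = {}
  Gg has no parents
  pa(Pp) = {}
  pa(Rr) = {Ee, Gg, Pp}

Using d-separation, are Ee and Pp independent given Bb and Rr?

No — Ee and Pp are not d-separated given {Bb, Rr}.

2 paths connect Ee and Pp; each must be blocked for d-separation to hold:
Path 1: Ee → Aa → Bb ← Pp
  Aa is a chain and Aa is not conditioned on; Bb is a collider and Bb is conditioned on, which opens it — no node blocks this path, so it is active.
Path 2: Ee → Rr ← Pp
  Rr is a collider and Rr is conditioned on, which opens it — no node blocks this path, so it is active.
At least one path is unblocked, so d-separation fails.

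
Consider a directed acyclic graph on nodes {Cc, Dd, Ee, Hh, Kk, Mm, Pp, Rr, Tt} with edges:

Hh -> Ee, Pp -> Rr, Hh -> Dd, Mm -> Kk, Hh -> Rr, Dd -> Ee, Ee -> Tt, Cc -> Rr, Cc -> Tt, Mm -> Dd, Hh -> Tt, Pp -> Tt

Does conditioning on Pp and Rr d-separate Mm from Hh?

Enumerating the 5 paths from Mm to Hh and testing each for blocking by {Pp, Rr}:
  1. Mm → Dd → Ee → Tt ← Cc → Rr ← Hh — Dd:chain[open]; Ee:chain[open]; Tt:collider[blocks]; Cc:fork[open]; Rr:collider[open] ⇒ blocked
  2. Mm → Dd → Ee → Tt ← Hh — Dd:chain[open]; Ee:chain[open]; Tt:collider[blocks] ⇒ blocked
  3. Mm → Dd → Ee → Tt ← Pp → Rr ← Hh — Dd:chain[open]; Ee:chain[open]; Tt:collider[blocks]; Pp:fork[blocks]; Rr:collider[open] ⇒ blocked
  4. Mm → Dd → Ee ← Hh — Dd:chain[open]; Ee:collider[blocks] ⇒ blocked
  5. Mm → Dd ← Hh — Dd:collider[blocks] ⇒ blocked
All paths are blocked; Mm ⊥ Hh | {Pp, Rr} holds.

Yes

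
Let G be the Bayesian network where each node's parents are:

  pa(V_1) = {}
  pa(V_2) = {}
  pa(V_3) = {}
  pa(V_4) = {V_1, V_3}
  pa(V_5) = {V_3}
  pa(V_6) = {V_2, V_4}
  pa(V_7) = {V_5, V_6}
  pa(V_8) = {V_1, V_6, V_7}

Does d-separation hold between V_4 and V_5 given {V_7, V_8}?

No

We examine all 5 paths between V_4 and V_5:
Path 1: V_4 ← V_3 → V_5
  V_3 is a fork and V_3 is not conditioned on — no node blocks this path, so it is active.
Path 2: V_4 ← V_1 → V_8 ← V_7 ← V_5
  V_7 is a chain here and V_7 is conditioned on, so the path is blocked at V_7.
Path 3: V_4 ← V_1 → V_8 ← V_6 → V_7 ← V_5
  V_1 is a fork and V_1 is not conditioned on; V_8 is a collider and V_8 is conditioned on, which opens it; V_6 is a fork and V_6 is not conditioned on; V_7 is a collider and V_7 is conditioned on, which opens it — no node blocks this path, so it is active.
Path 4: V_4 → V_6 → V_7 ← V_5
  V_6 is a chain and V_6 is not conditioned on; V_7 is a collider and V_7 is conditioned on, which opens it — no node blocks this path, so it is active.
Path 5: V_4 → V_6 → V_8 ← V_7 ← V_5
  V_7 is a chain here and V_7 is conditioned on, so the path is blocked at V_7.
At least one path is unblocked, so d-separation fails.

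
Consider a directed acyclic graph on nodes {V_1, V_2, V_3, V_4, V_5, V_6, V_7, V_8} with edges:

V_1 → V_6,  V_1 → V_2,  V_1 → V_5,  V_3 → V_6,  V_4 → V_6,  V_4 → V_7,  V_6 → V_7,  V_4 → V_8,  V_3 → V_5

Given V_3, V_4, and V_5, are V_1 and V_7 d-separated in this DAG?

No

4 paths connect V_1 and V_7; each must be blocked for d-separation to hold:
Path 1: V_1 → V_6 → V_7
  V_6 is a chain and V_6 is not conditioned on — no node blocks this path, so it is active.
Path 2: V_1 → V_6 ← V_4 → V_7
  V_6 is a collider here and neither V_6 nor any of its descendants is conditioned on, so the collider stays closed — the path is blocked at V_6.
Path 3: V_1 → V_5 ← V_3 → V_6 → V_7
  V_3 is a fork here and V_3 is conditioned on, so the path is blocked at V_3.
Path 4: V_1 → V_5 ← V_3 → V_6 ← V_4 → V_7
  V_3 is a fork here and V_3 is conditioned on, so the path is blocked at V_3.
At least one path is unblocked, so d-separation fails.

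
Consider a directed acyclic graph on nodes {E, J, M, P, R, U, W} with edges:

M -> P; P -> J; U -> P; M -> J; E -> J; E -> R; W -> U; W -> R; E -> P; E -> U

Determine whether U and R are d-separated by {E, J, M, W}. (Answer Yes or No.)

5 paths connect U and R; each must be blocked for d-separation to hold:
Path 1: U → P → J ← E → R
  E is a fork here and E is conditioned on, so the path is blocked at E.
Path 2: U → P ← E → R
  E is a fork here and E is conditioned on, so the path is blocked at E.
Path 3: U → P ← M → J ← E → R
  M is a fork here and M is conditioned on, so the path is blocked at M.
Path 4: U ← E → R
  E is a fork here and E is conditioned on, so the path is blocked at E.
Path 5: U ← W → R
  W is a fork here and W is conditioned on, so the path is blocked at W.
Every path is blocked, so U and R are d-separated given {E, J, M, W}.

Yes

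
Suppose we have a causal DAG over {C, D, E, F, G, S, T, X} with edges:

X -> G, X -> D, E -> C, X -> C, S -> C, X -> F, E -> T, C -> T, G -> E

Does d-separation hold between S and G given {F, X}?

We examine all 3 paths between S and G:
  1. S → C → T ← E ← G — C:chain[open]; T:collider[blocks]; E:chain[open] ⇒ blocked
  2. S → C ← X → G — C:collider[blocks]; X:fork[blocks] ⇒ blocked
  3. S → C ← E ← G — C:collider[blocks]; E:chain[open] ⇒ blocked
Every path is blocked, so S and G are d-separated given {F, X}.

Yes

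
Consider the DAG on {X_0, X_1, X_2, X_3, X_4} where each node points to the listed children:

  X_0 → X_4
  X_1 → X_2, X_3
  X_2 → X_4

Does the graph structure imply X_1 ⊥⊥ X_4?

The only undirected path from X_1 to X_4 is:
Path 1: X_1 → X_2 → X_4
  X_2 is a chain and X_2 is not conditioned on — no node blocks this path, so it is active.
At least one path is unblocked, so d-separation fails.

No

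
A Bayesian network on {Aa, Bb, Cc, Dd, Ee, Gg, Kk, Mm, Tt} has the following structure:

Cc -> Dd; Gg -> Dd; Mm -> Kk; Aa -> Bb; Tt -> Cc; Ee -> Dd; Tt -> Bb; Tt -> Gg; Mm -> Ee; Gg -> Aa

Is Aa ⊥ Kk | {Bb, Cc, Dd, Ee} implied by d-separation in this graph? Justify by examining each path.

There are 4 undirected paths between Aa and Kk; checking each against the conditioning set {Bb, Cc, Dd, Ee}:
Path 1: Aa ← Gg ← Tt → Cc → Dd ← Ee ← Mm → Kk
  Cc is a chain here and Cc is conditioned on, so the path is blocked at Cc.
Path 2: Aa ← Gg → Dd ← Ee ← Mm → Kk
  Ee is a chain here and Ee is conditioned on, so the path is blocked at Ee.
Path 3: Aa → Bb ← Tt → Cc → Dd ← Ee ← Mm → Kk
  Cc is a chain here and Cc is conditioned on, so the path is blocked at Cc.
Path 4: Aa → Bb ← Tt → Gg → Dd ← Ee ← Mm → Kk
  Ee is a chain here and Ee is conditioned on, so the path is blocked at Ee.
Every path is blocked, so Aa and Kk are d-separated given {Bb, Cc, Dd, Ee}.

Yes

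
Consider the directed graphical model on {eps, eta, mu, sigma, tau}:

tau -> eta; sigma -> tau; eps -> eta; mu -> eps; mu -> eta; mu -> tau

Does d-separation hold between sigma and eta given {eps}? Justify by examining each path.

No — sigma and eta are not d-separated given {eps}.

Enumerating the 3 paths from sigma to eta and testing each for blocking by {eps}:
Path 1: sigma → tau → eta
  tau is a chain and tau is not conditioned on — no node blocks this path, so it is active.
Path 2: sigma → tau ← mu → eta
  tau is a collider here and neither tau nor any of its descendants is conditioned on, so the collider stays closed — the path is blocked at tau.
Path 3: sigma → tau ← mu → eps → eta
  tau is a collider here and neither tau nor any of its descendants is conditioned on, so the collider stays closed — the path is blocked at tau.
At least one path is unblocked, so d-separation fails.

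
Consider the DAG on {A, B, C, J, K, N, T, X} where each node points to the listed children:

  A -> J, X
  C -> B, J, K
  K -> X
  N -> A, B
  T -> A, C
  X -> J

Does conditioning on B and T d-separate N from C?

No

We examine all 6 paths between N and C:
Path 1: N → A → X ← K ← C
  X is a collider here and neither X nor any of its descendants is conditioned on, so the collider stays closed — the path is blocked at X.
Path 2: N → A → X → J ← C
  J is a collider here and neither J nor any of its descendants is conditioned on, so the collider stays closed — the path is blocked at J.
Path 3: N → A ← T → C
  A is a collider here and neither A nor any of its descendants is conditioned on, so the collider stays closed — the path is blocked at A.
Path 4: N → A → J ← X ← K ← C
  J is a collider here and neither J nor any of its descendants is conditioned on, so the collider stays closed — the path is blocked at J.
Path 5: N → A → J ← C
  J is a collider here and neither J nor any of its descendants is conditioned on, so the collider stays closed — the path is blocked at J.
Path 6: N → B ← C
  B is a collider and B is conditioned on, which opens it — no node blocks this path, so it is active.
At least one path is unblocked, so d-separation fails.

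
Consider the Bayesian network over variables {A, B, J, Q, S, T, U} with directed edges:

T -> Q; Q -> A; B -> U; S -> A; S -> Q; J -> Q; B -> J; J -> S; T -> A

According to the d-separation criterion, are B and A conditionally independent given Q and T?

We examine all 6 paths between B and A:
  1. B → J → Q ← T → A — J:chain[open]; Q:collider[open]; T:fork[blocks] ⇒ blocked
  2. B → J → Q → A — J:chain[open]; Q:chain[blocks] ⇒ blocked
  3. B → J → Q ← S → A — J:chain[open]; Q:collider[open]; S:fork[open] ⇒ active
  4. B → J → S → Q ← T → A — J:chain[open]; S:chain[open]; Q:collider[open]; T:fork[blocks] ⇒ blocked
  5. B → J → S → Q → A — J:chain[open]; S:chain[open]; Q:chain[blocks] ⇒ blocked
  6. B → J → S → A — J:chain[open]; S:chain[open] ⇒ active
Because an active path exists, B and A are not d-separated.

No — B and A are not d-separated given {Q, T}.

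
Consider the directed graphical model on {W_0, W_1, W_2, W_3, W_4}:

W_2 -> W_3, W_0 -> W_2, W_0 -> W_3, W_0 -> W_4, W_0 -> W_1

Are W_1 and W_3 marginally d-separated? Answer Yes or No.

There are 2 undirected paths between W_1 and W_3; checking each against the conditioning set ∅:
Path 1: W_1 ← W_0 → W_2 → W_3
  W_0 is a fork and W_0 is not conditioned on; W_2 is a chain and W_2 is not conditioned on — no node blocks this path, so it is active.
Path 2: W_1 ← W_0 → W_3
  W_0 is a fork and W_0 is not conditioned on — no node blocks this path, so it is active.
Because an active path exists, W_1 and W_3 are not d-separated.

No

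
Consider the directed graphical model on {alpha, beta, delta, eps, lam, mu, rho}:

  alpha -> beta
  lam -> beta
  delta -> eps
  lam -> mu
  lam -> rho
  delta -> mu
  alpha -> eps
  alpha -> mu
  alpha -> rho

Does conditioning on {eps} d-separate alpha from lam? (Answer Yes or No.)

There are 4 undirected paths between alpha and lam; checking each against the conditioning set {eps}:
Path 1: alpha → beta ← lam
  beta is a collider here and neither beta nor any of its descendants is conditioned on, so the collider stays closed — the path is blocked at beta.
Path 2: alpha → eps ← delta → mu ← lam
  mu is a collider here and neither mu nor any of its descendants is conditioned on, so the collider stays closed — the path is blocked at mu.
Path 3: alpha → mu ← lam
  mu is a collider here and neither mu nor any of its descendants is conditioned on, so the collider stays closed — the path is blocked at mu.
Path 4: alpha → rho ← lam
  rho is a collider here and neither rho nor any of its descendants is conditioned on, so the collider stays closed — the path is blocked at rho.
Every path is blocked, so alpha and lam are d-separated given {eps}.

Yes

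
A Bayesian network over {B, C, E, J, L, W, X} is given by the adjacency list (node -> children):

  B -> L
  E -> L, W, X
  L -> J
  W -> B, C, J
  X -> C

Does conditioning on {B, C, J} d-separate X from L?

We examine all 6 paths between X and L:
Path 1: X → C ← W → B → L
  B is a chain here and B is conditioned on, so the path is blocked at B.
Path 2: X → C ← W → J ← L
  C is a collider and C is conditioned on, which opens it; W is a fork and W is not conditioned on; J is a collider and J is conditioned on, which opens it — no node blocks this path, so it is active.
Path 3: X → C ← W ← E → L
  C is a collider and C is conditioned on, which opens it; W is a chain and W is not conditioned on; E is a fork and E is not conditioned on — no node blocks this path, so it is active.
Path 4: X ← E → W → B → L
  B is a chain here and B is conditioned on, so the path is blocked at B.
Path 5: X ← E → W → J ← L
  E is a fork and E is not conditioned on; W is a chain and W is not conditioned on; J is a collider and J is conditioned on, which opens it — no node blocks this path, so it is active.
Path 6: X ← E → L
  E is a fork and E is not conditioned on — no node blocks this path, so it is active.
Since the path X → C ← W → J ← L is active, X and L are not d-separated given {B, C, J}.

No — X and L are not d-separated given {B, C, J}.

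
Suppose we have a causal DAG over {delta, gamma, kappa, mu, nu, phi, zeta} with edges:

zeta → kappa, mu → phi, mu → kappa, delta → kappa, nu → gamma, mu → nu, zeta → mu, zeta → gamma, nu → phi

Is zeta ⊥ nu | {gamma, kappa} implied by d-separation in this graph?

No

Enumerating the 5 paths from zeta to nu and testing each for blocking by {gamma, kappa}:
Path 1: zeta → gamma ← nu
  gamma is a collider and gamma is conditioned on, which opens it — no node blocks this path, so it is active.
Path 2: zeta → kappa ← mu → phi ← nu
  phi is a collider here and neither phi nor any of its descendants is conditioned on, so the collider stays closed — the path is blocked at phi.
Path 3: zeta → kappa ← mu → nu
  kappa is a collider and kappa is conditioned on, which opens it; mu is a fork and mu is not conditioned on — no node blocks this path, so it is active.
Path 4: zeta → mu → phi ← nu
  phi is a collider here and neither phi nor any of its descendants is conditioned on, so the collider stays closed — the path is blocked at phi.
Path 5: zeta → mu → nu
  mu is a chain and mu is not conditioned on — no node blocks this path, so it is active.
Since the path zeta → gamma ← nu is active, zeta and nu are not d-separated given {gamma, kappa}.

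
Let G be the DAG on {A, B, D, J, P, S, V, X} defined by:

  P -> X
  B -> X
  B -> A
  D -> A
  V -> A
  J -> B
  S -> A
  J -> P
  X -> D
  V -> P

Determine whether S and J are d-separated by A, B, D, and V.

Yes

We examine all 6 paths between S and J:
Path 1: S → A ← B ← J
  B is a chain here and B is conditioned on, so the path is blocked at B.
Path 2: S → A ← B → X ← P ← J
  B is a fork here and B is conditioned on, so the path is blocked at B.
Path 3: S → A ← V → P ← J
  V is a fork here and V is conditioned on, so the path is blocked at V.
Path 4: S → A ← V → P → X ← B ← J
  V is a fork here and V is conditioned on, so the path is blocked at V.
Path 5: S → A ← D ← X ← P ← J
  D is a chain here and D is conditioned on, so the path is blocked at D.
Path 6: S → A ← D ← X ← B ← J
  D is a chain here and D is conditioned on, so the path is blocked at D.
Every path is blocked, so S and J are d-separated given {A, B, D, V}.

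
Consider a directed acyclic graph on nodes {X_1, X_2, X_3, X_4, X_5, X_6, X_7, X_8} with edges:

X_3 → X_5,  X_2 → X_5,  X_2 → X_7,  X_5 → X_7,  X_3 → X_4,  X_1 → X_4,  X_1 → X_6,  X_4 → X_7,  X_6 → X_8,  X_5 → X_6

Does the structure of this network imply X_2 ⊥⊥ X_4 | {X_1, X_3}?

There are 6 undirected paths between X_2 and X_4; checking each against the conditioning set {X_1, X_3}:
Path 1: X_2 → X_5 → X_7 ← X_4
  X_7 is a collider here and neither X_7 nor any of its descendants is conditioned on, so the collider stays closed — the path is blocked at X_7.
Path 2: X_2 → X_5 → X_6 ← X_1 → X_4
  X_6 is a collider here and neither X_6 nor any of its descendants is conditioned on, so the collider stays closed — the path is blocked at X_6.
Path 3: X_2 → X_5 ← X_3 → X_4
  X_5 is a collider here and neither X_5 nor any of its descendants is conditioned on, so the collider stays closed — the path is blocked at X_5.
Path 4: X_2 → X_7 ← X_5 → X_6 ← X_1 → X_4
  X_7 is a collider here and neither X_7 nor any of its descendants is conditioned on, so the collider stays closed — the path is blocked at X_7.
Path 5: X_2 → X_7 ← X_5 ← X_3 → X_4
  X_7 is a collider here and neither X_7 nor any of its descendants is conditioned on, so the collider stays closed — the path is blocked at X_7.
Path 6: X_2 → X_7 ← X_4
  X_7 is a collider here and neither X_7 nor any of its descendants is conditioned on, so the collider stays closed — the path is blocked at X_7.
Since every path is blocked, d-separation holds.

Yes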